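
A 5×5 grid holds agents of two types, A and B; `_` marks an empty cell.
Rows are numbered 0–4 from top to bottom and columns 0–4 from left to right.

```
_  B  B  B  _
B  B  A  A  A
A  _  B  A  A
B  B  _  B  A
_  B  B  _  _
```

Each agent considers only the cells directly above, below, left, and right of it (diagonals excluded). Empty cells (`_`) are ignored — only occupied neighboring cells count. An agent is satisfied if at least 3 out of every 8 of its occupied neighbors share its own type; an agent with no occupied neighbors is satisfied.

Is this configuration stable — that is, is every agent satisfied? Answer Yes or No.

(0,1)B 2/2 ✓
(0,2)B 2/3 ✓
(0,3)B 1/2 ✓
(1,0)B 1/2 ✓
(1,1)B 2/3 ✓
(1,2)A 1/4 ✗
(1,3)A 3/4 ✓
(1,4)A 2/2 ✓
(2,0)A 0/2 ✗
(2,2)B 0/2 ✗
(2,3)A 2/4 ✓
(2,4)A 3/3 ✓
(3,0)B 1/2 ✓
(3,1)B 2/2 ✓
(3,3)B 0/2 ✗
(3,4)A 1/2 ✓
(4,1)B 2/2 ✓
(4,2)B 1/1 ✓
For instance (1,2) has only 1/4 same-type neighbors, below 3/8.

No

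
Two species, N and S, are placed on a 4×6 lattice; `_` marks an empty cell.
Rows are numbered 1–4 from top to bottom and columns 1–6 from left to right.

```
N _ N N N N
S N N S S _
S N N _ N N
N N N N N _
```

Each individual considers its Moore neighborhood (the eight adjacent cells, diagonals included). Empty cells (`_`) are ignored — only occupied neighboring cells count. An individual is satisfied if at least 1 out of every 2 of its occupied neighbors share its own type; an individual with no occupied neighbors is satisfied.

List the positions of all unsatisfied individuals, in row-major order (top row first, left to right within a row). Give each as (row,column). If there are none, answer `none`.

(2,1), (2,4), (2,5), (3,1)

(1,1)N 1/2 ✓
(1,3)N 3/4 ✓
(1,4)N 3/5 ✓
(1,5)N 2/4 ✓
(1,6)N 1/2 ✓
(2,1)S 1/4 ✗
(2,2)N 5/7 ✓
(2,3)N 5/6 ✓
(2,4)S 1/7 ✗
(2,5)S 1/6 ✗
(3,1)S 1/5 ✗
(3,2)N 6/8 ✓
(3,3)N 6/7 ✓
(3,5)N 3/5 ✓
(3,6)N 2/3 ✓
(4,1)N 2/3 ✓
(4,2)N 4/5 ✓
(4,3)N 4/4 ✓
(4,4)N 4/4 ✓
(4,5)N 3/3 ✓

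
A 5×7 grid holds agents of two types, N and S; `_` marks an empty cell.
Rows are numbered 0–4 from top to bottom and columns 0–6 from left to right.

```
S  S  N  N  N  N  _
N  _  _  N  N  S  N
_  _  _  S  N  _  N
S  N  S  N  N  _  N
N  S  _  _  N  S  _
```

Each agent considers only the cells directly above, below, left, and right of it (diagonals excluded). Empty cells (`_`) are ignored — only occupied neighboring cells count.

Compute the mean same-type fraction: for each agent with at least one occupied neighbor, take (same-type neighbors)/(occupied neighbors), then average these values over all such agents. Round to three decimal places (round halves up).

(0,0)S 1/2
(0,1)S 1/2
(0,2)N 1/2
(0,3)N 3/3
(0,4)N 3/3
(0,5)N 1/2
(1,0)N 0/1
(1,3)N 2/3
(1,4)N 3/4
(1,5)S 0/3
(1,6)N 1/2
(2,3)S 0/3
(2,4)N 2/3
(2,6)N 2/2
(3,0)S 0/2
(3,1)N 0/3
(3,2)S 0/2
(3,3)N 1/3
(3,4)N 3/3
(3,6)N 1/1
(4,0)N 0/2
(4,1)S 0/2
(4,4)N 1/2
(4,5)S 0/1
Sum over 24 agents: 1/2 + 1/2 + 1/2 + 3/3 + 3/3 + 1/2 + 0/1 + 2/3 + 3/4 + 0/3 + 1/2 + 0/3 + 2/3 + 2/2 + 0/2 + 0/3 + 0/2 + 1/3 + 3/3 + 1/1 + 0/2 + 0/2 + 1/2 + 0/1 = 125/12; mean = 125/12 ÷ 24 = 125/288 = 0.434027… → 0.434.

0.434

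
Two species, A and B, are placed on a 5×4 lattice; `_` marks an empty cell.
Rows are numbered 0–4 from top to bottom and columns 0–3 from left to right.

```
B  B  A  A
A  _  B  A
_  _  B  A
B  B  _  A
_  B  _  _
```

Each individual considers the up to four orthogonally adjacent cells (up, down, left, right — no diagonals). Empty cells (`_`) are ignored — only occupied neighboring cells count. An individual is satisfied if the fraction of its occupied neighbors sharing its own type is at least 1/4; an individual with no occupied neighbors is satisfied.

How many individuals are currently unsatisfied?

Row 0: (0,0)B 1/2 ✓ · (0,1)B 1/2 ✓ · (0,2)A 1/3 ✓ · (0,3)A 2/2 ✓
Row 1: (1,0)A 0/1 ✗ · (1,2)B 1/3 ✓ · (1,3)A 2/3 ✓
Row 2: (2,2)B 1/2 ✓ · (2,3)A 2/3 ✓
Row 3: (3,0)B 1/1 ✓ · (3,1)B 2/2 ✓ · (3,3)A 1/1 ✓
Row 4: (4,1)B 1/1 ✓
Unsatisfied: (1,0) — 1 in total.

1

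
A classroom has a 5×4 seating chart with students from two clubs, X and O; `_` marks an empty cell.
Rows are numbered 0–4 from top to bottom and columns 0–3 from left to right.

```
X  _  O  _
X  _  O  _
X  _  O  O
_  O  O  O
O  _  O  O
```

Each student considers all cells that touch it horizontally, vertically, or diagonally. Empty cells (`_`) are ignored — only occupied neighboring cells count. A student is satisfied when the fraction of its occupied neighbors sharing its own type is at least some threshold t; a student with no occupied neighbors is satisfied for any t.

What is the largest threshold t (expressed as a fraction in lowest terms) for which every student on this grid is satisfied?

1/2

Row 0: (0,0)X 1/1 · (0,2)O 1/1
Row 1: (1,0)X 2/2 · (1,2)O 3/3
Row 2: (2,0)X 1/2 · (2,2)O 5/5 · (2,3)O 4/4
Row 3: (3,1)O 4/5 · (3,2)O 6/6 · (3,3)O 5/5
Row 4: (4,0)O 1/1 · (4,2)O 4/4 · (4,3)O 3/3
The smallest same-type fraction is 1/2 at (2,0), which reduces to 1/2. Any threshold above that leaves this student unsatisfied.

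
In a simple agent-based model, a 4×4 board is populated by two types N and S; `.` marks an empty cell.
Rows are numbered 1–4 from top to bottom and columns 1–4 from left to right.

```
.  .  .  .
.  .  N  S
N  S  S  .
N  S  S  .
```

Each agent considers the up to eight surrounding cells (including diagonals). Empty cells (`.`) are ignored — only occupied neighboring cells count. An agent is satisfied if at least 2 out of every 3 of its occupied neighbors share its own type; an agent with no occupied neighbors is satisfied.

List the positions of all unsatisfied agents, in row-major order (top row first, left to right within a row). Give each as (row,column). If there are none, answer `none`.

(2,3), (2,4), (3,1), (3,2), (4,1), (4,2)

(2,3)N 0/3 ✗
(2,4)S 1/2 ✗
(3,1)N 1/3 ✗
(3,2)S 3/6 ✗
(3,3)S 4/5 ✓
(4,1)N 1/3 ✗
(4,2)S 3/5 ✗
(4,3)S 3/3 ✓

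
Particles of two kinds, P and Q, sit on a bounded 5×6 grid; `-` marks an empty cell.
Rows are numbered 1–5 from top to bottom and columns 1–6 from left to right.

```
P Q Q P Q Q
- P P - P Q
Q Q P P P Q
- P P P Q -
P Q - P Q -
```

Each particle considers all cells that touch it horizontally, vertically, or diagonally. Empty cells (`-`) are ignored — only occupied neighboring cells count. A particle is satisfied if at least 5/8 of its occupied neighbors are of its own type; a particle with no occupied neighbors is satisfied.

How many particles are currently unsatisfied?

Row 1: (1,1)P 1/2 not · (1,2)Q 1/4 not · (1,3)Q 1/4 not · (1,4)P 2/4 not · (1,5)Q 2/4 not · (1,6)Q 2/3 satisfied
Row 2: (2,2)P 3/7 not · (2,3)P 4/7 not · (2,5)P 3/7 not · (2,6)Q 3/5 not
Row 3: (3,1)Q 1/3 not · (3,2)Q 1/6 not · (3,3)P 6/7 satisfied · (3,4)P 6/7 satisfied · (3,5)P 3/6 not · (3,6)Q 2/4 not
Row 4: (4,2)P 3/6 not · (4,3)P 5/7 satisfied · (4,4)P 5/7 satisfied · (4,5)Q 2/6 not
Row 5: (5,1)P 1/2 not · (5,2)Q 0/3 not · (5,4)P 2/4 not · (5,5)Q 1/3 not
Unsatisfied: (1,1), (1,2), (1,3), (1,4), (1,5), (2,2), (2,3), (2,5), (2,6), (3,1), (3,2), (3,5), (3,6), (4,2), (4,5), (5,1), (5,2), (5,4), (5,5) — 19 in total.

19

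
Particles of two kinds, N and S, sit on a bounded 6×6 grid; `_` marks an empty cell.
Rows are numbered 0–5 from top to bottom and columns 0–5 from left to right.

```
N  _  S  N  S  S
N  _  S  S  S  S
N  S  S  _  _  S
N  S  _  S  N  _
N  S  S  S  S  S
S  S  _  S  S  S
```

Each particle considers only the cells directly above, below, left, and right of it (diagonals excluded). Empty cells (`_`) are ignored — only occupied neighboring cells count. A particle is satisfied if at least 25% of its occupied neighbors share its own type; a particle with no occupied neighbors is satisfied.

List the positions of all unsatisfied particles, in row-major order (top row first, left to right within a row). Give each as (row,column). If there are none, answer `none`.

(0,3), (3,4)

(0,0)N 1/1 ✓
(0,2)S 1/2 ✓
(0,3)N 0/3 ✗
(0,4)S 2/3 ✓
(0,5)S 2/2 ✓
(1,0)N 2/2 ✓
(1,2)S 3/3 ✓
(1,3)S 2/3 ✓
(1,4)S 3/3 ✓
(1,5)S 3/3 ✓
(2,0)N 2/3 ✓
(2,1)S 2/3 ✓
(2,2)S 2/2 ✓
(2,5)S 1/1 ✓
(3,0)N 2/3 ✓
(3,1)S 2/3 ✓
(3,3)S 1/2 ✓
(3,4)N 0/2 ✗
(4,0)N 1/3 ✓
(4,1)S 3/4 ✓
(4,2)S 2/2 ✓
(4,3)S 4/4 ✓
(4,4)S 3/4 ✓
(4,5)S 2/2 ✓
(5,0)S 1/2 ✓
(5,1)S 2/2 ✓
(5,3)S 2/2 ✓
(5,4)S 3/3 ✓
(5,5)S 2/2 ✓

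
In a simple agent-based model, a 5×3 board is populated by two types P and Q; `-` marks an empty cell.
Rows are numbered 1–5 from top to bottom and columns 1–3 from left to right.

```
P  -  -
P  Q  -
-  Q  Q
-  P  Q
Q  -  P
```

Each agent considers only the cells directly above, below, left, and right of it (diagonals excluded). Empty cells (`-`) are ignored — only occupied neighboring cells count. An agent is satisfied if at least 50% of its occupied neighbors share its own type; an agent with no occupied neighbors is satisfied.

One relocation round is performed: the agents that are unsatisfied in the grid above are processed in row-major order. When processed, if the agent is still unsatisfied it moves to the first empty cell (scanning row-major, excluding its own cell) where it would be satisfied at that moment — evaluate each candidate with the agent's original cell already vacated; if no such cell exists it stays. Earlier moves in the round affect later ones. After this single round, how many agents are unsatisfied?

Initially unsatisfied (in order): (4,2), (4,3), (5,3).
  (4,2) → (1,2).
  (4,3): now satisfied by earlier moves; stays.
  (5,3) → (1,3).
Resulting grid:
P P P
P Q -
- Q Q
- - Q
Q - -
Unsatisfied now: (2,2).

1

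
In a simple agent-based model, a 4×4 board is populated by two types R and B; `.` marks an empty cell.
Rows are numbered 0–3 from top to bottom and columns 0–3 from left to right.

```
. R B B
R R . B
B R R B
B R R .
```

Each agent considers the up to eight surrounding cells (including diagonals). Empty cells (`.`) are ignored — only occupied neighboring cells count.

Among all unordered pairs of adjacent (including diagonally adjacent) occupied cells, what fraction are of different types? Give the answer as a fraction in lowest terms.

11/28

Scan each occupied cell's neighbors to the right and below (and the two forward diagonals) so each pair is counted once.
From row 0: 2 unlike of 7 pairs (running 2/7).
From row 1: 3 unlike of 8 pairs (running 5/15).
From row 2: 5 unlike of 11 pairs (running 10/26).
From row 3: 1 unlike of 2 pairs (running 11/28).
Total adjacent occupied pairs: 28; unlike-type pairs: 11.
11/28 is already in lowest terms.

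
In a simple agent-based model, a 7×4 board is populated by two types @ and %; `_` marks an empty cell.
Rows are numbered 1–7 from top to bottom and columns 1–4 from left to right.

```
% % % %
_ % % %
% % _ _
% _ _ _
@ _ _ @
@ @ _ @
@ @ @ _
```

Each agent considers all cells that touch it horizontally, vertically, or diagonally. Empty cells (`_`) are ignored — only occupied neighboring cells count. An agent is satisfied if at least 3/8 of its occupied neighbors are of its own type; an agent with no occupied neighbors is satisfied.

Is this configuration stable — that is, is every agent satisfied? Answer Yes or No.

Row 1: (1,1)% 2/2 satisfied · (1,2)% 4/4 satisfied · (1,3)% 5/5 satisfied · (1,4)% 3/3 satisfied
Row 2: (2,2)% 6/6 satisfied · (2,3)% 6/6 satisfied · (2,4)% 3/3 satisfied
Row 3: (3,1)% 3/3 satisfied · (3,2)% 4/4 satisfied
Row 4: (4,1)% 2/3 satisfied
Row 5: (5,1)@ 2/3 satisfied · (5,4)@ 1/1 satisfied
Row 6: (6,1)@ 4/4 satisfied · (6,2)@ 5/5 satisfied · (6,4)@ 2/2 satisfied
Row 7: (7,1)@ 3/3 satisfied · (7,2)@ 4/4 satisfied · (7,3)@ 3/3 satisfied
All meet the threshold, so the configuration is stable.

Yes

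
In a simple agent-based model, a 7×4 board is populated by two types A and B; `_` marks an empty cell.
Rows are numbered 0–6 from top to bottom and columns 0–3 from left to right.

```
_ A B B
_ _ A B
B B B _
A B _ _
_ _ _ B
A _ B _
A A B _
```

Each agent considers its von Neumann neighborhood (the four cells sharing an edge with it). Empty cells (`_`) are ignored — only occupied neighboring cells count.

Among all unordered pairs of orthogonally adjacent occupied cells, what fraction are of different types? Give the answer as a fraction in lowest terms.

Scan each occupied cell's neighbors to the right and below so each pair is counted once.
Row 0: A(0,1)–B(0,2)≠ B(0,2)–B(0,3)= B(0,2)–A(1,2)≠ B(0,3)–B(1,3)=  → 2/4 unlike.
Row 1: A(1,2)–B(1,3)≠ A(1,2)–B(2,2)≠  → 2/2 unlike.
Row 2: B(2,0)–B(2,1)= B(2,0)–A(3,0)≠ B(2,1)–B(2,2)= B(2,1)–B(3,1)=  → 1/4 unlike.
Row 3: A(3,0)–B(3,1)≠  → 1/1 unlike.
Row 5: A(5,0)–A(6,0)= B(5,2)–B(6,2)=  → 0/2 unlike.
Row 6: A(6,0)–A(6,1)= A(6,1)–B(6,2)≠  → 1/2 unlike.
Total adjacent occupied pairs: 15; unlike-type pairs: 7.
7/15 is already in lowest terms.

7/15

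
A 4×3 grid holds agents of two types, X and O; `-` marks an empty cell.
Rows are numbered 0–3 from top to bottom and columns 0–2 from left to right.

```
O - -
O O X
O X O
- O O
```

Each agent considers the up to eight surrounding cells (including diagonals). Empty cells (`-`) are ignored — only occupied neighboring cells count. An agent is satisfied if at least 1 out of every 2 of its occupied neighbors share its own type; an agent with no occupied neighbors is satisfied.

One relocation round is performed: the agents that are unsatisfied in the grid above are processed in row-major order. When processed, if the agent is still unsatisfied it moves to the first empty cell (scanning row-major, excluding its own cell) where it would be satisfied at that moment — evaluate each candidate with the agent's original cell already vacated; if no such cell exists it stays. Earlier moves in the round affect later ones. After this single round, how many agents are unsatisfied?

Initially unsatisfied (in order): (1,2), (2,1).
  (1,2): no empty cell satisfies it; stays.
  (2,1) → (0,2).
Resulting grid:
O - X
O O X
O - O
- O O
Unsatisfied now: (1,2).

1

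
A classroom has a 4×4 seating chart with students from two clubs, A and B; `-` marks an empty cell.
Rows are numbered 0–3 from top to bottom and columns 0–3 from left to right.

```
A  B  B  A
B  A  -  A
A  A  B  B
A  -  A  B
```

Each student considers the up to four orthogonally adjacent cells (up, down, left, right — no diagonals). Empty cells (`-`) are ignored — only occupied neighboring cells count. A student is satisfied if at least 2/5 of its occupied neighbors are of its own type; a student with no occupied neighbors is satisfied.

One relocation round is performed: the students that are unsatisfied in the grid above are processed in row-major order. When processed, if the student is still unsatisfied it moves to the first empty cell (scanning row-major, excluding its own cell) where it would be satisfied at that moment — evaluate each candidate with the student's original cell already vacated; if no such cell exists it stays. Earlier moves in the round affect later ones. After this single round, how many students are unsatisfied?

Initially unsatisfied (in order): (0,0), (0,1), (1,0), (1,1), (2,2), (3,2).
  (0,0) → (1,2).
  (0,1): now satisfied by earlier moves; stays.
  (1,0) → (0,0).
  (1,1): now satisfied by earlier moves; stays.
  (2,2): no empty cell satisfies it; stays.
  (3,2) → (1,0).
Resulting grid:
B B B A
A A A A
A A B B
A - - B
Unsatisfied now: (0,2), (2,2).

2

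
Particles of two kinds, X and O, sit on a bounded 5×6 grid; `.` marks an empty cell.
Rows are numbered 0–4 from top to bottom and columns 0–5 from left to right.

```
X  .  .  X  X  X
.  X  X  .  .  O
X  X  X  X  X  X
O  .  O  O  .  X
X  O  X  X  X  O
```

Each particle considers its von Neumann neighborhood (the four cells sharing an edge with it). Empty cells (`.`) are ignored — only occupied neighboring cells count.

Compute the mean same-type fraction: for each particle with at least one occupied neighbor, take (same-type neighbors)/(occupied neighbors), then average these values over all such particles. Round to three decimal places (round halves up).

(0,0)X — no occupied neighbors
(0,3)X 1/1
(0,4)X 2/2
(0,5)X 1/2
(1,1)X 2/2
(1,2)X 2/2
(1,5)O 0/2
(2,0)X 1/2
(2,1)X 3/3
(2,2)X 3/4
(2,3)X 2/3
(2,4)X 2/2
(2,5)X 2/3
(3,0)O 0/2
(3,2)O 1/3
(3,3)O 1/3
(3,5)X 1/2
(4,0)X 0/2
(4,1)O 0/2
(4,2)X 1/3
(4,3)X 2/3
(4,4)X 1/2
(4,5)O 0/2
Sum over 22 particles: 1/1 + 2/2 + 1/2 + 2/2 + 2/2 + 0/2 + 1/2 + 3/3 + 3/4 + 2/3 + 2/2 + 2/3 + 0/2 + 1/3 + 1/3 + 1/2 + 0/2 + 0/2 + 1/3 + 2/3 + 1/2 + 0/2 = 47/4; mean = 47/4 ÷ 22 = 47/88 = 0.534090… → 0.534.

0.534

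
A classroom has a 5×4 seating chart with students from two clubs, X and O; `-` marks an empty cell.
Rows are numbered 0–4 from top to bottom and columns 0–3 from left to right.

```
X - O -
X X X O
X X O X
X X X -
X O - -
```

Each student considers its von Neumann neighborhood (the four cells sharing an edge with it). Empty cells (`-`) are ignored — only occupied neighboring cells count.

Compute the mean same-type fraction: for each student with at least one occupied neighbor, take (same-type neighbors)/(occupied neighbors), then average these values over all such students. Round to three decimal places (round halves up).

0.517

Row 0: (0,0)X 1/1 · (0,2)O 0/1
Row 1: (1,0)X 3/3 · (1,1)X 3/3 · (1,2)X 1/4 · (1,3)O 0/2
Row 2: (2,0)X 3/3 · (2,1)X 3/4 · (2,2)O 0/4 · (2,3)X 0/2
Row 3: (3,0)X 3/3 · (3,1)X 3/4 · (3,2)X 1/2
Row 4: (4,0)X 1/2 · (4,1)O 0/2
Sum over 15 students: 1/1 + 0/1 + 3/3 + 3/3 + 1/4 + 0/2 + 3/3 + 3/4 + 0/4 + 0/2 + 3/3 + 3/4 + 1/2 + 1/2 + 0/2 = 31/4; mean = 31/4 ÷ 15 = 31/60 = 0.516666… → 0.517.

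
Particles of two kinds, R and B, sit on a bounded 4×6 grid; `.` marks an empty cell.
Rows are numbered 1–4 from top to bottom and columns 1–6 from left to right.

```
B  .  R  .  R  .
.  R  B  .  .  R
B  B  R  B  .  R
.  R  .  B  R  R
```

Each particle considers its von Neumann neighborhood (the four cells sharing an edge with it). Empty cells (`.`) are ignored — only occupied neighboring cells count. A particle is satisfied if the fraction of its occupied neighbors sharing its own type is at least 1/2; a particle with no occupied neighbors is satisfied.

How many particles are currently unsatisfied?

(1,1)B 0/0 satisfied
(1,3)R 0/1 not
(1,5)R 0/0 satisfied
(2,2)R 0/2 not
(2,3)B 0/3 not
(2,6)R 1/1 satisfied
(3,1)B 1/1 satisfied
(3,2)B 1/4 not
(3,3)R 0/3 not
(3,4)B 1/2 satisfied
(3,6)R 2/2 satisfied
(4,2)R 0/1 not
(4,4)B 1/2 satisfied
(4,5)R 1/2 satisfied
(4,6)R 2/2 satisfied
Unsatisfied: (1,3), (2,2), (2,3), (3,2), (3,3), (4,2) — 6 in total.

6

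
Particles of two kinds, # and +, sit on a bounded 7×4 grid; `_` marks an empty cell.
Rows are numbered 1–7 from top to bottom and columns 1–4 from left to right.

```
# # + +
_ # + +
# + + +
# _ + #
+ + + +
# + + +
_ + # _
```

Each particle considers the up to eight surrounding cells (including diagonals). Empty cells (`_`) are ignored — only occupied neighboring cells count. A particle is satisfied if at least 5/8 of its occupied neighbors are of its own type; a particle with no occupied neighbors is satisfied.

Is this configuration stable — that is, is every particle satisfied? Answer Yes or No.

No

(1,1)# 2/2 satisfied
(1,2)# 2/4 not
(1,3)+ 3/5 not
(1,4)+ 3/3 satisfied
(2,2)# 3/7 not
(2,3)+ 6/8 satisfied
(2,4)+ 5/5 satisfied
(3,1)# 2/3 satisfied
(3,2)+ 3/6 not
(3,3)+ 5/7 satisfied
(3,4)+ 4/5 satisfied
(4,1)# 1/4 not
(4,3)+ 6/7 satisfied
(4,4)# 0/5 not
(5,1)+ 2/4 not
(5,2)+ 5/7 satisfied
(5,3)+ 6/7 satisfied
(5,4)+ 4/5 satisfied
(6,1)# 0/4 not
(6,2)+ 5/7 satisfied
(6,3)+ 6/7 satisfied
(6,4)+ 3/4 satisfied
(7,2)+ 2/4 not
(7,3)# 0/4 not
For instance (1,2) has only 2/4 same-type neighbors, below 5/8.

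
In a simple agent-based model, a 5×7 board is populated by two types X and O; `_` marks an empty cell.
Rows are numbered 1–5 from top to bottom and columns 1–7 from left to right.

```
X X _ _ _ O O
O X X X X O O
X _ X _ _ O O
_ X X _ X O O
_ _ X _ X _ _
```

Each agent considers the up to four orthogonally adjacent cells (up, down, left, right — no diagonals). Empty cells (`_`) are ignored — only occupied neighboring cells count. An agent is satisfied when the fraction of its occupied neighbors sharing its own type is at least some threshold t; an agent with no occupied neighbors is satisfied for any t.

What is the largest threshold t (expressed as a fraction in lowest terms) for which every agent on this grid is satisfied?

Row 1: (1,1)X 1/2 · (1,2)X 2/2 · (1,6)O 2/2 · (1,7)O 2/2
Row 2: (2,1)O 0/3 · (2,2)X 2/3 · (2,3)X 3/3 · (2,4)X 2/2 · (2,5)X 1/2 · (2,6)O 3/4 · (2,7)O 3/3
Row 3: (3,1)X 0/1 · (3,3)X 2/2 · (3,6)O 3/3 · (3,7)O 3/3
Row 4: (4,2)X 1/1 · (4,3)X 3/3 · (4,5)X 1/2 · (4,6)O 2/3 · (4,7)O 2/2
Row 5: (5,3)X 1/1 · (5,5)X 1/1
The smallest same-type fraction is 0/3 at (2,1), which reduces to 0/1. Any threshold above that leaves this agent unsatisfied.

0/1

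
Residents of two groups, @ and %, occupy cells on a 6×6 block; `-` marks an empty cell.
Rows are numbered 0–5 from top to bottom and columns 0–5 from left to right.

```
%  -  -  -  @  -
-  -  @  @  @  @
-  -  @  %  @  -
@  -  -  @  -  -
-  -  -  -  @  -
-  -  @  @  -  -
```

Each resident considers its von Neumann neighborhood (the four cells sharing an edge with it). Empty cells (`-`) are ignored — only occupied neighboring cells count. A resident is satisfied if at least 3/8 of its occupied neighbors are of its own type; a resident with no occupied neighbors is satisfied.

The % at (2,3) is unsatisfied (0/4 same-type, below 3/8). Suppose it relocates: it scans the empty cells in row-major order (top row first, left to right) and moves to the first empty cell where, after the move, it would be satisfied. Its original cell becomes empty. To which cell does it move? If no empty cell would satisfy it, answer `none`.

Vacating (2,3). Empty cells in order:
  (0,1): 1/1 same-type → satisfied — stop here.

(0,1)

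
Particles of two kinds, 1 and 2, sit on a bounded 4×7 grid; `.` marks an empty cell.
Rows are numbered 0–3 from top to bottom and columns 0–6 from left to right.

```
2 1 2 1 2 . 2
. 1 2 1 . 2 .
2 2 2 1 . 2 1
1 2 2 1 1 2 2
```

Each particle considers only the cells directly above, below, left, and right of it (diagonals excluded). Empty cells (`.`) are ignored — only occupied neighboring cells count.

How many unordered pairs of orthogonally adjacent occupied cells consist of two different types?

Scan each occupied cell's neighbors to the right and below so each pair is counted once.
From row 0: 4 unlike of 7 pairs (running 4/7).
From row 1: 3 unlike of 6 pairs (running 7/13).
From row 2: 4 unlike of 10 pairs (running 11/23).
From row 3: 3 unlike of 6 pairs (running 14/29).
Total adjacent occupied pairs: 29; unlike-type pairs: 14.

14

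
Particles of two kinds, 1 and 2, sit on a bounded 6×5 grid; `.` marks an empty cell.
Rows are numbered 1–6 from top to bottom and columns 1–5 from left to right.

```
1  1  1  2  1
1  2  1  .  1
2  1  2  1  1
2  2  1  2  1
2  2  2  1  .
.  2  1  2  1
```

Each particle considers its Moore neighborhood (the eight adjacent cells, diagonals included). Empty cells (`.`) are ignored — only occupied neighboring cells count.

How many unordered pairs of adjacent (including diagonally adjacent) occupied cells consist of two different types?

33

Scan each occupied cell's neighbors to the right and below (and the two forward diagonals) so each pair is counted once.
From row 1: 7 unlike of 14 pairs (running 7/14).
From row 2: 5 unlike of 12 pairs (running 12/26).
From row 3: 8 unlike of 17 pairs (running 20/43).
From row 4: 6 unlike of 15 pairs (running 26/58).
From row 5: 4 unlike of 12 pairs (running 30/70).
From row 6: 3 unlike of 3 pairs (running 33/73).
Total adjacent occupied pairs: 73; unlike-type pairs: 33.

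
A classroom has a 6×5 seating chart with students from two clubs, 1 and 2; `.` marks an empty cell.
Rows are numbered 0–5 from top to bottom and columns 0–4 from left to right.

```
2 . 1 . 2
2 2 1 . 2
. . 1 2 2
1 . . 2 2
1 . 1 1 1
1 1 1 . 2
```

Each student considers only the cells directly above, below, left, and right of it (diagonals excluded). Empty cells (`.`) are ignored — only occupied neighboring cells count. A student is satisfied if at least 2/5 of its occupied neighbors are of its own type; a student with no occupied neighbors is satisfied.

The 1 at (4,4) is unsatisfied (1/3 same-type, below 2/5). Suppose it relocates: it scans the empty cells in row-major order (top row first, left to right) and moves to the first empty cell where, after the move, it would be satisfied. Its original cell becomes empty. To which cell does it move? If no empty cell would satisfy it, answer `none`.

Vacating (4,4). Empty cells in order:
  (0,1): 1/3 same-type → still unsatisfied.
  (0,3): 1/2 same-type → satisfied — stop here.

(0,3)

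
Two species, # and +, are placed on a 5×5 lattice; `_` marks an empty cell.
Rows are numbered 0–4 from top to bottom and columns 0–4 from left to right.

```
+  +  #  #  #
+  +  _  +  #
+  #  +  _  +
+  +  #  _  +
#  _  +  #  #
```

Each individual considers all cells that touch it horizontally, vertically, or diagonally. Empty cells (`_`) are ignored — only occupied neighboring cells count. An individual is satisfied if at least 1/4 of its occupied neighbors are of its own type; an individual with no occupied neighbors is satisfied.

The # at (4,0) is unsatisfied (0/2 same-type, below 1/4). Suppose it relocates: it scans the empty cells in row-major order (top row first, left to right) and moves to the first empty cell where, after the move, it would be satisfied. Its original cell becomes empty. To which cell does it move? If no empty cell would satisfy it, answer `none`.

Vacating (4,0). Empty cells in order:
  (1,2): 3/7 same-type → satisfied — stop here.

(1,2)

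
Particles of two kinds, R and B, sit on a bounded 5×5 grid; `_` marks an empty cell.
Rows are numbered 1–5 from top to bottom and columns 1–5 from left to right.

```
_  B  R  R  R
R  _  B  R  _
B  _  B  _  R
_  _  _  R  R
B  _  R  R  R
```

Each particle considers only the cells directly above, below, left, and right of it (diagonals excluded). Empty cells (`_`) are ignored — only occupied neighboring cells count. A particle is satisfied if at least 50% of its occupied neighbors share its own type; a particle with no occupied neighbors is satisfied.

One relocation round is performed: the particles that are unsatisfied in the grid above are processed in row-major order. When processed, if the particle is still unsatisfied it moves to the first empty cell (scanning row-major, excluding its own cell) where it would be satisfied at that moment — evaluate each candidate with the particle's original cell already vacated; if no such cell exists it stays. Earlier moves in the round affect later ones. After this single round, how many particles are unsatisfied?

0

Initially unsatisfied (in order): (1,2), (1,3), (2,1), (2,3), (3,1).
  (1,2) → (2,2).
  (1,3): now satisfied by earlier moves; stays.
  (2,1) → (1,1).
  (2,3): now satisfied by earlier moves; stays.
  (3,1): now satisfied by earlier moves; stays.
Resulting grid:
R _ R R R
_ B B R _
B _ B _ R
_ _ _ R R
B _ R R R
All satisfied now.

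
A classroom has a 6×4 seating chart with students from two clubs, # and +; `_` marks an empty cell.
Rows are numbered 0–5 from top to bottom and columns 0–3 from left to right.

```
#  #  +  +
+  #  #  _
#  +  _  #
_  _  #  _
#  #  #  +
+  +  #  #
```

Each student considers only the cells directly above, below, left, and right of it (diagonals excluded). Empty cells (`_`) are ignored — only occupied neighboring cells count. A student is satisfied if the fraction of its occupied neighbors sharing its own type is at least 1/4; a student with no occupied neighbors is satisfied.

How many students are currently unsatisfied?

(0,0)# 1/2 satisfied
(0,1)# 2/3 satisfied
(0,2)+ 1/3 satisfied
(0,3)+ 1/1 satisfied
(1,0)+ 0/3 not
(1,1)# 2/4 satisfied
(1,2)# 1/2 satisfied
(2,0)# 0/2 not
(2,1)+ 0/2 not
(2,3)# 0/0 satisfied
(3,2)# 1/1 satisfied
(4,0)# 1/2 satisfied
(4,1)# 2/3 satisfied
(4,2)# 3/4 satisfied
(4,3)+ 0/2 not
(5,0)+ 1/2 satisfied
(5,1)+ 1/3 satisfied
(5,2)# 2/3 satisfied
(5,3)# 1/2 satisfied
Unsatisfied: (1,0), (2,0), (2,1), (4,3) — 4 in total.

4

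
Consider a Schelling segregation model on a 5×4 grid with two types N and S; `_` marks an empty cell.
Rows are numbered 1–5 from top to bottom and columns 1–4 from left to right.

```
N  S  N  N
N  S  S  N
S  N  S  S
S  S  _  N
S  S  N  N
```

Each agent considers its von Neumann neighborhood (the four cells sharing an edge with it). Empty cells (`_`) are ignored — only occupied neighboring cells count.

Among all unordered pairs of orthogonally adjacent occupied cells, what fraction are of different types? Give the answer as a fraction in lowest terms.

13/27

Scan each occupied cell's neighbors to the right and below so each pair is counted once.
Row 1: N(1,1)–S(1,2)≠ N(1,1)–N(2,1)= S(1,2)–N(1,3)≠ S(1,2)–S(2,2)= N(1,3)–N(1,4)= N(1,3)–S(2,3)≠ N(1,4)–N(2,4)=  → 3/7 unlike.
Row 2: N(2,1)–S(2,2)≠ N(2,1)–S(3,1)≠ S(2,2)–S(2,3)= S(2,2)–N(3,2)≠ S(2,3)–N(2,4)≠ S(2,3)–S(3,3)= N(2,4)–S(3,4)≠  → 5/7 unlike.
Row 3: S(3,1)–N(3,2)≠ S(3,1)–S(4,1)= N(3,2)–S(3,3)≠ N(3,2)–S(4,2)≠ S(3,3)–S(3,4)= S(3,4)–N(4,4)≠  → 4/6 unlike.
Row 4: S(4,1)–S(4,2)= S(4,1)–S(5,1)= S(4,2)–S(5,2)= N(4,4)–N(5,4)=  → 0/4 unlike.
Row 5: S(5,1)–S(5,2)= S(5,2)–N(5,3)≠ N(5,3)–N(5,4)=  → 1/3 unlike.
Total adjacent occupied pairs: 27; unlike-type pairs: 13.
13/27 is already in lowest terms.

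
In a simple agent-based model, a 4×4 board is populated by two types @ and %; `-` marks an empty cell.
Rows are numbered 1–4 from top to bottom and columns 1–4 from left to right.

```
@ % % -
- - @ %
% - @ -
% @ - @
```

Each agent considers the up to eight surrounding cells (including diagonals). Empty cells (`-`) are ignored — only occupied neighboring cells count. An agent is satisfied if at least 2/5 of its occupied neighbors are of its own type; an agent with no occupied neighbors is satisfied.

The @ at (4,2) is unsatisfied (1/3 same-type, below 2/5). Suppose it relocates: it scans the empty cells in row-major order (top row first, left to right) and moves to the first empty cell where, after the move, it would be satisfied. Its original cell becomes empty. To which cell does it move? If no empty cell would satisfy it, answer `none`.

Vacating (4,2). Empty cells in order:
  (1,4): 1/3 same-type → still unsatisfied.
  (2,1): 1/3 same-type → still unsatisfied.
  (2,2): 3/6 same-type → satisfied — stop here.

(2,2)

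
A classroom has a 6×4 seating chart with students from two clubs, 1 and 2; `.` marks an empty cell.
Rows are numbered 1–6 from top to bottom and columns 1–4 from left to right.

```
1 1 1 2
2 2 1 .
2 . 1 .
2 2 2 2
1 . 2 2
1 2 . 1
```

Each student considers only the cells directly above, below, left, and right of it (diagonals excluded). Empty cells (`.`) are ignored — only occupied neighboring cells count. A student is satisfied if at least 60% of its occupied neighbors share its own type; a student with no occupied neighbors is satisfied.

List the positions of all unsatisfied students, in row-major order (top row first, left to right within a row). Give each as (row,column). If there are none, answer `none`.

(1,1), (1,4), (2,2), (3,3), (5,1), (6,1), (6,2), (6,4)

Row 1: (1,1)1 1/2 ✗ · (1,2)1 2/3 ✓ · (1,3)1 2/3 ✓ · (1,4)2 0/1 ✗
Row 2: (2,1)2 2/3 ✓ · (2,2)2 1/3 ✗ · (2,3)1 2/3 ✓
Row 3: (3,1)2 2/2 ✓ · (3,3)1 1/2 ✗
Row 4: (4,1)2 2/3 ✓ · (4,2)2 2/2 ✓ · (4,3)2 3/4 ✓ · (4,4)2 2/2 ✓
Row 5: (5,1)1 1/2 ✗ · (5,3)2 2/2 ✓ · (5,4)2 2/3 ✓
Row 6: (6,1)1 1/2 ✗ · (6,2)2 0/1 ✗ · (6,4)1 0/1 ✗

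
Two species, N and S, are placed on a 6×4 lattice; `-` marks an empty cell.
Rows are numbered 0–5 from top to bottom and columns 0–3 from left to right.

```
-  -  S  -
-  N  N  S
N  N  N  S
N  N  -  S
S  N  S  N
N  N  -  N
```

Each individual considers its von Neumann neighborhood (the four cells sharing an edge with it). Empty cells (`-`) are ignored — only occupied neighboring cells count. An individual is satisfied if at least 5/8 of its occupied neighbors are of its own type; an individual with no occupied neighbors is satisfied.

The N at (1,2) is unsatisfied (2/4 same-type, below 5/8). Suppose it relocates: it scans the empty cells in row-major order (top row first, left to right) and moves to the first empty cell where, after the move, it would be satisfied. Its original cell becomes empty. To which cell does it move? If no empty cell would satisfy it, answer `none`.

Vacating (1,2). Empty cells in order:
  (0,0): 0/0 same-type → satisfied — stop here.

(0,0)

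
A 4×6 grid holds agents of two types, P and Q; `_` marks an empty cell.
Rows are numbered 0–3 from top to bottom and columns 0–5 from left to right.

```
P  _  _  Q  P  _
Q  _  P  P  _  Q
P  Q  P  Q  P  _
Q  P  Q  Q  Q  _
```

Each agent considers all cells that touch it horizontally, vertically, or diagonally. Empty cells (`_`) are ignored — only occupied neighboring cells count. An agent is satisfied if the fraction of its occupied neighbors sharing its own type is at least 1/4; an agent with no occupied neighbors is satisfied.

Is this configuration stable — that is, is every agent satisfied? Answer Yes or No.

(0,0)P 0/1 unhappy
(0,3)Q 0/3 unhappy
(0,4)P 1/3 ok
(1,0)Q 1/3 ok
(1,2)P 2/5 ok
(1,3)P 4/6 ok
(1,5)Q 0/2 unhappy
(2,0)P 1/4 ok
(2,1)Q 3/7 ok
(2,2)P 3/7 ok
(2,3)Q 3/7 ok
(2,4)P 1/5 unhappy
(3,0)Q 1/3 ok
(3,1)P 2/5 ok
(3,2)Q 3/5 ok
(3,3)Q 3/5 ok
(3,4)Q 2/3 ok
For instance (0,0) has only 0/1 same-type neighbors, below 1/4.

No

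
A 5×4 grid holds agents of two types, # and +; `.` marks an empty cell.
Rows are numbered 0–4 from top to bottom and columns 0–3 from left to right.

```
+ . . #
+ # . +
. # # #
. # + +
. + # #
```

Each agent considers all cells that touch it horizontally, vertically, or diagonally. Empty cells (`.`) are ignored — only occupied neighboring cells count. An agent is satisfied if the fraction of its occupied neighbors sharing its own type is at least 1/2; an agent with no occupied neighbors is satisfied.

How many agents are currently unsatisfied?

Row 0: (0,0)+ 1/2 ✓ · (0,3)# 0/1 ✗
Row 1: (1,0)+ 1/3 ✗ · (1,1)# 2/4 ✓ · (1,3)+ 0/3 ✗
Row 2: (2,1)# 3/5 ✓ · (2,2)# 4/7 ✓ · (2,3)# 1/4 ✗
Row 3: (3,1)# 3/5 ✓ · (3,2)+ 2/8 ✗ · (3,3)+ 1/5 ✗
Row 4: (4,1)+ 1/3 ✗ · (4,2)# 2/5 ✗ · (4,3)# 1/3 ✗
Unsatisfied: (0,3), (1,0), (1,3), (2,3), (3,2), (3,3), (4,1), (4,2), (4,3) — 9 in total.

9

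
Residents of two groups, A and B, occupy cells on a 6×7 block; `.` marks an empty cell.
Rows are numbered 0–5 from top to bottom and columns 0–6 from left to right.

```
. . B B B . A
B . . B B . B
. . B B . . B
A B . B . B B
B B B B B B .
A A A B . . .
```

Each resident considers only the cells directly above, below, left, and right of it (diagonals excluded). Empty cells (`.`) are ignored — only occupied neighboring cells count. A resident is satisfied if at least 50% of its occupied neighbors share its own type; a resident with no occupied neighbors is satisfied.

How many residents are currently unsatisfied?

4

(0,2)B 1/1 ok
(0,3)B 3/3 ok
(0,4)B 2/2 ok
(0,6)A 0/1 unhappy
(1,0)B 0/0 ok
(1,3)B 3/3 ok
(1,4)B 2/2 ok
(1,6)B 1/2 ok
(2,2)B 1/1 ok
(2,3)B 3/3 ok
(2,6)B 2/2 ok
(3,0)A 0/2 unhappy
(3,1)B 1/2 ok
(3,3)B 2/2 ok
(3,5)B 2/2 ok
(3,6)B 2/2 ok
(4,0)B 1/3 unhappy
(4,1)B 3/4 ok
(4,2)B 2/3 ok
(4,3)B 4/4 ok
(4,4)B 2/2 ok
(4,5)B 2/2 ok
(5,0)A 1/2 ok
(5,1)A 2/3 ok
(5,2)A 1/3 unhappy
(5,3)B 1/2 ok
Unsatisfied: (0,6), (3,0), (4,0), (5,2) — 4 in total.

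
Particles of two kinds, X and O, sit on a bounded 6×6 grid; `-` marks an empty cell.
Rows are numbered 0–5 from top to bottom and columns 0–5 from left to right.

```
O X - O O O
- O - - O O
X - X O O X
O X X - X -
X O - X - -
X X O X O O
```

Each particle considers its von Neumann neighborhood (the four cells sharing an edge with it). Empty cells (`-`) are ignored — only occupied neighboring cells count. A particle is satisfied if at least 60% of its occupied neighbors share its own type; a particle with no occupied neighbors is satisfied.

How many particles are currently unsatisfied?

Row 0: (0,0)O 0/1 not · (0,1)X 0/2 not · (0,3)O 1/1 satisfied · (0,4)O 3/3 satisfied · (0,5)O 2/2 satisfied
Row 1: (1,1)O 0/1 not · (1,4)O 3/3 satisfied · (1,5)O 2/3 satisfied
Row 2: (2,0)X 0/1 not · (2,2)X 1/2 not · (2,3)O 1/2 not · (2,4)O 2/4 not · (2,5)X 0/2 not
Row 3: (3,0)O 0/3 not · (3,1)X 1/3 not · (3,2)X 2/2 satisfied · (3,4)X 0/1 not
Row 4: (4,0)X 1/3 not · (4,1)O 0/3 not · (4,3)X 1/1 satisfied
Row 5: (5,0)X 2/2 satisfied · (5,1)X 1/3 not · (5,2)O 0/2 not · (5,3)X 1/3 not · (5,4)O 1/2 not · (5,5)O 1/1 satisfied
Unsatisfied: (0,0), (0,1), (1,1), (2,0), (2,2), (2,3), (2,4), (2,5), (3,0), (3,1), (3,4), (4,0), (4,1), (5,1), (5,2), (5,3), (5,4) — 17 in total.

17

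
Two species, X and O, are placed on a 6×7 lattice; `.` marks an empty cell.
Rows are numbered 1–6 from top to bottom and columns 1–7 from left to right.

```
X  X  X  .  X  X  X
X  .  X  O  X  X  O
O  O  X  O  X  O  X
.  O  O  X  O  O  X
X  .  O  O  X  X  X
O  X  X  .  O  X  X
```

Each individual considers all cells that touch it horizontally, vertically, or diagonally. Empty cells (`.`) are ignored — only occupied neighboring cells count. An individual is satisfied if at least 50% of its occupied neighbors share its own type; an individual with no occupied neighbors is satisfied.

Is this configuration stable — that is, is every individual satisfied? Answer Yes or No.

No

Row 1: (1,1)X 2/2 ✓ · (1,2)X 4/4 ✓ · (1,3)X 2/3 ✓ · (1,5)X 3/4 ✓ · (1,6)X 4/5 ✓ · (1,7)X 2/3 ✓
Row 2: (2,1)X 2/4 ✓ · (2,3)X 3/6 ✓ · (2,4)O 1/7 ✗ · (2,5)X 4/7 ✓ · (2,6)X 6/8 ✓ · (2,7)O 1/5 ✗
Row 3: (3,1)O 2/3 ✓ · (3,2)O 3/6 ✓ · (3,3)X 2/7 ✗ · (3,4)O 3/8 ✗ · (3,5)X 3/8 ✗ · (3,6)O 3/8 ✗ · (3,7)X 2/5 ✗
Row 4: (4,2)O 4/6 ✓ · (4,3)O 5/7 ✓ · (4,4)X 3/8 ✗ · (4,5)O 4/8 ✓ · (4,6)O 2/8 ✗ · (4,7)X 3/5 ✓
Row 5: (5,1)X 1/3 ✗ · (5,3)O 3/6 ✓ · (5,4)O 4/7 ✓ · (5,5)X 3/7 ✗ · (5,6)X 5/8 ✓ · (5,7)X 4/5 ✓
Row 6: (6,1)O 0/2 ✗ · (6,2)X 2/4 ✓ · (6,3)X 1/3 ✗ · (6,5)O 1/4 ✗ · (6,6)X 4/5 ✓ · (6,7)X 3/3 ✓
For instance (2,4) has only 1/7 same-type neighbors, below 1/2.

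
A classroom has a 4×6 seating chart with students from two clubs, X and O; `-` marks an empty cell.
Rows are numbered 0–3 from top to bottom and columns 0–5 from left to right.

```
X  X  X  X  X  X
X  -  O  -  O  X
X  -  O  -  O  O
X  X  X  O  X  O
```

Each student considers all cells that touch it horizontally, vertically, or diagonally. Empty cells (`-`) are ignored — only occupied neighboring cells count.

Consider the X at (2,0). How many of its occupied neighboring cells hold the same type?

Occupied neighbors of (2,0): (1,0)=X, (3,0)=X, (3,1)=X.
Same type (X): 3 of 3.

3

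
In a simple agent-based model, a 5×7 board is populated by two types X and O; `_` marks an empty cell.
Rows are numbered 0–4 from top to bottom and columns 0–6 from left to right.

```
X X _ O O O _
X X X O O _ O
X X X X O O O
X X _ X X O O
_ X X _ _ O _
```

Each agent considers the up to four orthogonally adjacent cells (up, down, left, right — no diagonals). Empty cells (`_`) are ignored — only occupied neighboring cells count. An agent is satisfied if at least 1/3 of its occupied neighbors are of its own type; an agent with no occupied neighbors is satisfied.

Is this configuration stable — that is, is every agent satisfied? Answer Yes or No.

(0,0)X 2/2 satisfied
(0,1)X 2/2 satisfied
(0,3)O 2/2 satisfied
(0,4)O 3/3 satisfied
(0,5)O 1/1 satisfied
(1,0)X 3/3 satisfied
(1,1)X 4/4 satisfied
(1,2)X 2/3 satisfied
(1,3)O 2/4 satisfied
(1,4)O 3/3 satisfied
(1,6)O 1/1 satisfied
(2,0)X 3/3 satisfied
(2,1)X 4/4 satisfied
(2,2)X 3/3 satisfied
(2,3)X 2/4 satisfied
(2,4)O 2/4 satisfied
(2,5)O 3/3 satisfied
(2,6)O 3/3 satisfied
(3,0)X 2/2 satisfied
(3,1)X 3/3 satisfied
(3,3)X 2/2 satisfied
(3,4)X 1/3 satisfied
(3,5)O 3/4 satisfied
(3,6)O 2/2 satisfied
(4,1)X 2/2 satisfied
(4,2)X 1/1 satisfied
(4,5)O 1/1 satisfied
All meet the threshold, so the configuration is stable.

Yes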